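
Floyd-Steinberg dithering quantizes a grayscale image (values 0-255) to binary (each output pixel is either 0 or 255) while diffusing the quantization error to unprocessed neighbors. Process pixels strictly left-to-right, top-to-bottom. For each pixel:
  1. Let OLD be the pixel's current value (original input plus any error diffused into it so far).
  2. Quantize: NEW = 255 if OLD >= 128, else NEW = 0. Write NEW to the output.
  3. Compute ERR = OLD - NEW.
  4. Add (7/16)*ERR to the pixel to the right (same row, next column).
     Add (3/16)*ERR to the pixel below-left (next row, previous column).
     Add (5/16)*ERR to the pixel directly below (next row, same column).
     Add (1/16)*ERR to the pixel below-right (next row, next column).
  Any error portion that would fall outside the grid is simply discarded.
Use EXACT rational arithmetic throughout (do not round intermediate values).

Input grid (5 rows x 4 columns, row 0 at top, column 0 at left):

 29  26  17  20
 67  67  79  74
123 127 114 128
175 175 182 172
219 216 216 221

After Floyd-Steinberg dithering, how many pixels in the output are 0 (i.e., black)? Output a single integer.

Answer: 10

Derivation:
(0,0): OLD=29 → NEW=0, ERR=29
(0,1): OLD=619/16 → NEW=0, ERR=619/16
(0,2): OLD=8685/256 → NEW=0, ERR=8685/256
(0,3): OLD=142715/4096 → NEW=0, ERR=142715/4096
(1,0): OLD=21329/256 → NEW=0, ERR=21329/256
(1,1): OLD=253367/2048 → NEW=0, ERR=253367/2048
(1,2): OLD=10005891/65536 → NEW=255, ERR=-6705789/65536
(1,3): OLD=44294661/1048576 → NEW=0, ERR=44294661/1048576
(2,0): OLD=5643725/32768 → NEW=255, ERR=-2712115/32768
(2,1): OLD=121081119/1048576 → NEW=0, ERR=121081119/1048576
(2,2): OLD=310789403/2097152 → NEW=255, ERR=-223984357/2097152
(2,3): OLD=2955438159/33554432 → NEW=0, ERR=2955438159/33554432
(3,0): OLD=2865317757/16777216 → NEW=255, ERR=-1412872323/16777216
(3,1): OLD=40008360611/268435456 → NEW=255, ERR=-28442680669/268435456
(3,2): OLD=541162576989/4294967296 → NEW=0, ERR=541162576989/4294967296
(3,3): OLD=17040648496139/68719476736 → NEW=255, ERR=-482818071541/68719476736
(4,0): OLD=742240009977/4294967296 → NEW=255, ERR=-352976650503/4294967296
(4,1): OLD=5679474192107/34359738368 → NEW=255, ERR=-3082259091733/34359738368
(4,2): OLD=228906110008587/1099511627776 → NEW=255, ERR=-51469355074293/1099511627776
(4,3): OLD=3627499804281789/17592186044416 → NEW=255, ERR=-858507637044291/17592186044416
Output grid:
  Row 0: ....  (4 black, running=4)
  Row 1: ..#.  (3 black, running=7)
  Row 2: #.#.  (2 black, running=9)
  Row 3: ##.#  (1 black, running=10)
  Row 4: ####  (0 black, running=10)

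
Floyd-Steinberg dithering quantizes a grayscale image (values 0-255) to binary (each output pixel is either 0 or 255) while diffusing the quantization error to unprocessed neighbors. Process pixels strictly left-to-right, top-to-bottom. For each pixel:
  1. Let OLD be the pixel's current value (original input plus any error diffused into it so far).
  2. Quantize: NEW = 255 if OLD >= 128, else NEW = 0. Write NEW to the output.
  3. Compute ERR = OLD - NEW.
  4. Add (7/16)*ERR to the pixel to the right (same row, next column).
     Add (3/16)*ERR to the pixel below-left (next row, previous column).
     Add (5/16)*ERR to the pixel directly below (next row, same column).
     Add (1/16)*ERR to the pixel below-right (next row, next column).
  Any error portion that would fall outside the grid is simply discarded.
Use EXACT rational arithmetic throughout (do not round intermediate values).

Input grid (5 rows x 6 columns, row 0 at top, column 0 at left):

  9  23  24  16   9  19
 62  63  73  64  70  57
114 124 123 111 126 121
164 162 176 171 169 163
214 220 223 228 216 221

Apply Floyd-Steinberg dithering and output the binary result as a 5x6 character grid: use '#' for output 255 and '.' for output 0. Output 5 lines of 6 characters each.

Answer: ......
..#...
#.#.##
#.##.#
######

Derivation:
(0,0): OLD=9 → NEW=0, ERR=9
(0,1): OLD=431/16 → NEW=0, ERR=431/16
(0,2): OLD=9161/256 → NEW=0, ERR=9161/256
(0,3): OLD=129663/4096 → NEW=0, ERR=129663/4096
(0,4): OLD=1497465/65536 → NEW=0, ERR=1497465/65536
(0,5): OLD=30405199/1048576 → NEW=0, ERR=30405199/1048576
(1,0): OLD=17885/256 → NEW=0, ERR=17885/256
(1,1): OLD=223755/2048 → NEW=0, ERR=223755/2048
(1,2): OLD=9148903/65536 → NEW=255, ERR=-7562777/65536
(1,3): OLD=7845019/262144 → NEW=0, ERR=7845019/262144
(1,4): OLD=1638272177/16777216 → NEW=0, ERR=1638272177/16777216
(1,5): OLD=29584493191/268435456 → NEW=0, ERR=29584493191/268435456
(2,0): OLD=5122217/32768 → NEW=255, ERR=-3233623/32768
(2,1): OLD=102443731/1048576 → NEW=0, ERR=102443731/1048576
(2,2): OLD=2384384313/16777216 → NEW=255, ERR=-1893805767/16777216
(2,3): OLD=11014423473/134217728 → NEW=0, ERR=11014423473/134217728
(2,4): OLD=923216361107/4294967296 → NEW=255, ERR=-172000299373/4294967296
(2,5): OLD=9897211722037/68719476736 → NEW=255, ERR=-7626254845643/68719476736
(3,0): OLD=2541414937/16777216 → NEW=255, ERR=-1736775143/16777216
(3,1): OLD=16093792037/134217728 → NEW=0, ERR=16093792037/134217728
(3,2): OLD=230508751807/1073741824 → NEW=255, ERR=-43295413313/1073741824
(3,3): OLD=11300251530301/68719476736 → NEW=255, ERR=-6223215037379/68719476736
(3,4): OLD=55627778081949/549755813888 → NEW=0, ERR=55627778081949/549755813888
(3,5): OLD=1496091377048083/8796093022208 → NEW=255, ERR=-746912343614957/8796093022208
(4,0): OLD=438371871063/2147483648 → NEW=255, ERR=-109236459177/2147483648
(4,1): OLD=7599910891499/34359738368 → NEW=255, ERR=-1161822392341/34359738368
(4,2): OLD=204641423651921/1099511627776 → NEW=255, ERR=-75734041430959/1099511627776
(4,3): OLD=3272455090378997/17592186044416 → NEW=255, ERR=-1213552350947083/17592186044416
(4,4): OLD=55129555894725189/281474976710656 → NEW=255, ERR=-16646563166492091/281474976710656
(4,5): OLD=787745022882999747/4503599627370496 → NEW=255, ERR=-360672882096476733/4503599627370496
Row 0: ......
Row 1: ..#...
Row 2: #.#.##
Row 3: #.##.#
Row 4: ######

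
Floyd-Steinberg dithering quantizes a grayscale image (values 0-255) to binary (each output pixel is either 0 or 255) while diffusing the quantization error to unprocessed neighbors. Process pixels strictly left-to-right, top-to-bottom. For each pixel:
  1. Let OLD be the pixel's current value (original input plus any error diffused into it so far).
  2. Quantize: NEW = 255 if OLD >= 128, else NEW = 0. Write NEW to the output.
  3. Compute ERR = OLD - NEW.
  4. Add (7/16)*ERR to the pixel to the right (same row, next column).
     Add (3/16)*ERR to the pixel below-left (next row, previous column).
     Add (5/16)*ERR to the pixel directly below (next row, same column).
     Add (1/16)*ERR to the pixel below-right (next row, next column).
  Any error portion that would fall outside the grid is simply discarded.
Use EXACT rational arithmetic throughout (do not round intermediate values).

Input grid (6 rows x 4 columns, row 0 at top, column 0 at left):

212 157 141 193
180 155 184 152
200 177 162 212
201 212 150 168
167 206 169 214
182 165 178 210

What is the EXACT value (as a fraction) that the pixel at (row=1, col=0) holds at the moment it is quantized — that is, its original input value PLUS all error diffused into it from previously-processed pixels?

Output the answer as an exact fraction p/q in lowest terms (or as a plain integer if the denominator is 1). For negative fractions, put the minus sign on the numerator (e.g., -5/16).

(0,0): OLD=212 → NEW=255, ERR=-43
(0,1): OLD=2211/16 → NEW=255, ERR=-1869/16
(0,2): OLD=23013/256 → NEW=0, ERR=23013/256
(0,3): OLD=951619/4096 → NEW=255, ERR=-92861/4096
(1,0): OLD=37033/256 → NEW=255, ERR=-28247/256
Target (1,0): original=180, with diffused error = 37033/256

Answer: 37033/256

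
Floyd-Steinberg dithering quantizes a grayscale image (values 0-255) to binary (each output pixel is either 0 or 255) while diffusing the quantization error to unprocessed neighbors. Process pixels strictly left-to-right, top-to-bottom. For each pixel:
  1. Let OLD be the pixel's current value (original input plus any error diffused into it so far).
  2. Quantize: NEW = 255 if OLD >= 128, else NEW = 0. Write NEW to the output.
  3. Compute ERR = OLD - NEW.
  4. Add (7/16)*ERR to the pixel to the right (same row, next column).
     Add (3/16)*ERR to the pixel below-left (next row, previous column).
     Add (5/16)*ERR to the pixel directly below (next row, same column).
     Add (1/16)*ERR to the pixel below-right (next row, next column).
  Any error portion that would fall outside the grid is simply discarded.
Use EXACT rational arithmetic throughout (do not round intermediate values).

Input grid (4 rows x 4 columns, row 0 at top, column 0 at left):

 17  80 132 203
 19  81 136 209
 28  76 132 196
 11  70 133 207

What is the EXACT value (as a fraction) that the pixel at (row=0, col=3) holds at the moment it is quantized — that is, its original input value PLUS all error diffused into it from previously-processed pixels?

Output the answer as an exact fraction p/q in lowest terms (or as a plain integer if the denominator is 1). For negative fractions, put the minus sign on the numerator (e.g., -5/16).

Answer: 679623/4096

Derivation:
(0,0): OLD=17 → NEW=0, ERR=17
(0,1): OLD=1399/16 → NEW=0, ERR=1399/16
(0,2): OLD=43585/256 → NEW=255, ERR=-21695/256
(0,3): OLD=679623/4096 → NEW=255, ERR=-364857/4096
Target (0,3): original=203, with diffused error = 679623/4096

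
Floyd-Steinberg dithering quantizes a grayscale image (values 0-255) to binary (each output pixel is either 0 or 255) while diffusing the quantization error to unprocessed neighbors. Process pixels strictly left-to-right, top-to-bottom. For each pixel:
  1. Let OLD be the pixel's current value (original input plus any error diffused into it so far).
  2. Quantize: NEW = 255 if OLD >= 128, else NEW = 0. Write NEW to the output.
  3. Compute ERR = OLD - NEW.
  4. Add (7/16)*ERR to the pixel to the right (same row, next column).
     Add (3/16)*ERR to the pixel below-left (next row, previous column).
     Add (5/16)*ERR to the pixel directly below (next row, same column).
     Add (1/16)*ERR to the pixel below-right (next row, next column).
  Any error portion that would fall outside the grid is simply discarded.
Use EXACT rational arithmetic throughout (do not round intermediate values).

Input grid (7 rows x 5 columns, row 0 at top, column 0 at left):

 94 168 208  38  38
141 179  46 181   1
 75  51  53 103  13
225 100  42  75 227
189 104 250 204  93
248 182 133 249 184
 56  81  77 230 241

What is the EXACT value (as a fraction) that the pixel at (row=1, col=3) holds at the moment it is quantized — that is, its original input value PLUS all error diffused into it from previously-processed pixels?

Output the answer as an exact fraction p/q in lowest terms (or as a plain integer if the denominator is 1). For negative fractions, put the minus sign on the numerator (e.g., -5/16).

Answer: 28860453/131072

Derivation:
(0,0): OLD=94 → NEW=0, ERR=94
(0,1): OLD=1673/8 → NEW=255, ERR=-367/8
(0,2): OLD=24055/128 → NEW=255, ERR=-8585/128
(0,3): OLD=17729/2048 → NEW=0, ERR=17729/2048
(0,4): OLD=1369287/32768 → NEW=0, ERR=1369287/32768
(1,0): OLD=20707/128 → NEW=255, ERR=-11933/128
(1,1): OLD=119989/1024 → NEW=0, ERR=119989/1024
(1,2): OLD=2459609/32768 → NEW=0, ERR=2459609/32768
(1,3): OLD=28860453/131072 → NEW=255, ERR=-4562907/131072
Target (1,3): original=181, with diffused error = 28860453/131072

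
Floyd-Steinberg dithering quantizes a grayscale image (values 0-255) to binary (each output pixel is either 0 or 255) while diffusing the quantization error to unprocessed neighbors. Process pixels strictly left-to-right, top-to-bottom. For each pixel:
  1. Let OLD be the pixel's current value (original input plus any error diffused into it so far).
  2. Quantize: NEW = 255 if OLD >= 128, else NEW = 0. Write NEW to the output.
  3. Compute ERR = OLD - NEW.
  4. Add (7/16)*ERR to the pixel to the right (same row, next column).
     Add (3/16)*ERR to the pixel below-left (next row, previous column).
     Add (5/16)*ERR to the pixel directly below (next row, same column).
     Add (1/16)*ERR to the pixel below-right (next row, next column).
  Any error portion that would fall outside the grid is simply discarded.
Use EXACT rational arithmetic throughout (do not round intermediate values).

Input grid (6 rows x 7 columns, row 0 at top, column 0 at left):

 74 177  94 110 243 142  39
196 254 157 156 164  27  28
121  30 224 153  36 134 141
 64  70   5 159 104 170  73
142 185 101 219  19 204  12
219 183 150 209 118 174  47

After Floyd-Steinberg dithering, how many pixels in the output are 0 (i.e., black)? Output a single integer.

(0,0): OLD=74 → NEW=0, ERR=74
(0,1): OLD=1675/8 → NEW=255, ERR=-365/8
(0,2): OLD=9477/128 → NEW=0, ERR=9477/128
(0,3): OLD=291619/2048 → NEW=255, ERR=-230621/2048
(0,4): OLD=6348277/32768 → NEW=255, ERR=-2007563/32768
(0,5): OLD=60395955/524288 → NEW=0, ERR=60395955/524288
(0,6): OLD=749927397/8388608 → NEW=0, ERR=749927397/8388608
(1,0): OLD=26953/128 → NEW=255, ERR=-5687/128
(1,1): OLD=244543/1024 → NEW=255, ERR=-16577/1024
(1,2): OLD=4885355/32768 → NEW=255, ERR=-3470485/32768
(1,3): OLD=8862319/131072 → NEW=0, ERR=8862319/131072
(1,4): OLD=1585420493/8388608 → NEW=255, ERR=-553674547/8388608
(1,5): OLD=3157839645/67108864 → NEW=0, ERR=3157839645/67108864
(1,6): OLD=89897426707/1073741824 → NEW=0, ERR=89897426707/1073741824
(2,0): OLD=1705253/16384 → NEW=0, ERR=1705253/16384
(2,1): OLD=25082535/524288 → NEW=0, ERR=25082535/524288
(2,2): OLD=1874847541/8388608 → NEW=255, ERR=-264247499/8388608
(2,3): OLD=9486027085/67108864 → NEW=255, ERR=-7626733235/67108864
(2,4): OLD=-11434191299/536870912 → NEW=0, ERR=-11434191299/536870912
(2,5): OLD=2593472902175/17179869184 → NEW=255, ERR=-1787393739745/17179869184
(2,6): OLD=34246229786569/274877906944 → NEW=0, ERR=34246229786569/274877906944
(3,0): OLD=884958997/8388608 → NEW=0, ERR=884958997/8388608
(3,1): OLD=8838451889/67108864 → NEW=255, ERR=-8274308431/67108864
(3,2): OLD=-41395492541/536870912 → NEW=0, ERR=-41395492541/536870912
(3,3): OLD=179936852277/2147483648 → NEW=0, ERR=179936852277/2147483648
(3,4): OLD=29519670514453/274877906944 → NEW=0, ERR=29519670514453/274877906944
(3,5): OLD=454099242361935/2199023255552 → NEW=255, ERR=-106651687803825/2199023255552
(3,6): OLD=2962960140633361/35184372088832 → NEW=0, ERR=2962960140633361/35184372088832
(4,0): OLD=163046773595/1073741824 → NEW=255, ERR=-110757391525/1073741824
(4,1): OLD=1605931180255/17179869184 → NEW=0, ERR=1605931180255/17179869184
(4,2): OLD=34581169552881/274877906944 → NEW=0, ERR=34581169552881/274877906944
(4,3): OLD=693882238810795/2199023255552 → NEW=255, ERR=133131308645035/2199023255552
(4,4): OLD=1322754662050673/17592186044416 → NEW=0, ERR=1322754662050673/17592186044416
(4,5): OLD=137495618990101137/562949953421312 → NEW=255, ERR=-6056619132333423/562949953421312
(4,6): OLD=275424036303447623/9007199254740992 → NEW=0, ERR=275424036303447623/9007199254740992
(5,0): OLD=56155463839501/274877906944 → NEW=255, ERR=-13938402431219/274877906944
(5,1): OLD=455568902681071/2199023255552 → NEW=255, ERR=-105182027484689/2199023255552
(5,2): OLD=3264790760027481/17592186044416 → NEW=255, ERR=-1221216681298599/17592186044416
(5,3): OLD=30893232273387357/140737488355328 → NEW=255, ERR=-4994827257221283/140737488355328
(5,4): OLD=1150546852401477503/9007199254740992 → NEW=0, ERR=1150546852401477503/9007199254740992
(5,5): OLD=17074431828651438927/72057594037927936 → NEW=255, ERR=-1300254651020184753/72057594037927936
(5,6): OLD=55327242362579741377/1152921504606846976 → NEW=0, ERR=55327242362579741377/1152921504606846976
Output grid:
  Row 0: .#.##..  (4 black, running=4)
  Row 1: ###.#..  (3 black, running=7)
  Row 2: ..##.#.  (4 black, running=11)
  Row 3: .#...#.  (5 black, running=16)
  Row 4: #..#.#.  (4 black, running=20)
  Row 5: ####.#.  (2 black, running=22)

Answer: 22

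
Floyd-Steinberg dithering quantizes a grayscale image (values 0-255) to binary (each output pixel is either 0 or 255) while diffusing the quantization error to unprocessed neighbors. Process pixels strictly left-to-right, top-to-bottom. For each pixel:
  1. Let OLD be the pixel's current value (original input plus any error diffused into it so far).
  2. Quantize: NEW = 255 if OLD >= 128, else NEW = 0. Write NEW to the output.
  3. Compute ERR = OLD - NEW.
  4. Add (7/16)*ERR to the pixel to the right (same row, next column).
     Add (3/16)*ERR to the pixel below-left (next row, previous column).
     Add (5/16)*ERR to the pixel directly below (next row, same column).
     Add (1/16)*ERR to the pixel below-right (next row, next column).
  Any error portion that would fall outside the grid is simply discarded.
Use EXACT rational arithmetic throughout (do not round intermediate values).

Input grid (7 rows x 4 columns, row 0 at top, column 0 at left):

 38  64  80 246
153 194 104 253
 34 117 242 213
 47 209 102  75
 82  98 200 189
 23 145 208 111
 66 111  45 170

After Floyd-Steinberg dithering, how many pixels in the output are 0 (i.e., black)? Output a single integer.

Answer: 14

Derivation:
(0,0): OLD=38 → NEW=0, ERR=38
(0,1): OLD=645/8 → NEW=0, ERR=645/8
(0,2): OLD=14755/128 → NEW=0, ERR=14755/128
(0,3): OLD=607093/2048 → NEW=255, ERR=84853/2048
(1,0): OLD=23039/128 → NEW=255, ERR=-9601/128
(1,1): OLD=215417/1024 → NEW=255, ERR=-45703/1024
(1,2): OLD=4368109/32768 → NEW=255, ERR=-3987731/32768
(1,3): OLD=115296267/524288 → NEW=255, ERR=-18397173/524288
(2,0): OLD=35907/16384 → NEW=0, ERR=35907/16384
(2,1): OLD=40110865/524288 → NEW=0, ERR=40110865/524288
(2,2): OLD=239151157/1048576 → NEW=255, ERR=-28235723/1048576
(2,3): OLD=3064317825/16777216 → NEW=255, ERR=-1213872255/16777216
(3,0): OLD=520342291/8388608 → NEW=0, ERR=520342291/8388608
(3,1): OLD=34243497421/134217728 → NEW=255, ERR=17976781/134217728
(3,2): OLD=182233754163/2147483648 → NEW=0, ERR=182233754163/2147483648
(3,3): OLD=3017911652837/34359738368 → NEW=0, ERR=3017911652837/34359738368
(4,0): OLD=217774972759/2147483648 → NEW=0, ERR=217774972759/2147483648
(4,1): OLD=2786513100421/17179869184 → NEW=255, ERR=-1594353541499/17179869184
(4,2): OLD=111267250544101/549755813888 → NEW=255, ERR=-28920481997339/549755813888
(4,3): OLD=1748102980508627/8796093022208 → NEW=255, ERR=-494900740154413/8796093022208
(5,0): OLD=10250130145575/274877906944 → NEW=0, ERR=10250130145575/274877906944
(5,1): OLD=1132827690652657/8796093022208 → NEW=255, ERR=-1110176030010383/8796093022208
(5,2): OLD=527734861698053/4398046511104 → NEW=0, ERR=527734861698053/4398046511104
(5,3): OLD=20072917858484661/140737488355328 → NEW=255, ERR=-15815141672123979/140737488355328
(6,0): OLD=7598166964712499/140737488355328 → NEW=0, ERR=7598166964712499/140737488355328
(6,1): OLD=270233479028766869/2251799813685248 → NEW=0, ERR=270233479028766869/2251799813685248
(6,2): OLD=3820599601057153283/36028797018963968 → NEW=0, ERR=3820599601057153283/36028797018963968
(6,3): OLD=108822347745693822997/576460752303423488 → NEW=255, ERR=-38175144091679166443/576460752303423488
Output grid:
  Row 0: ...#  (3 black, running=3)
  Row 1: ####  (0 black, running=3)
  Row 2: ..##  (2 black, running=5)
  Row 3: .#..  (3 black, running=8)
  Row 4: .###  (1 black, running=9)
  Row 5: .#.#  (2 black, running=11)
  Row 6: ...#  (3 black, running=14)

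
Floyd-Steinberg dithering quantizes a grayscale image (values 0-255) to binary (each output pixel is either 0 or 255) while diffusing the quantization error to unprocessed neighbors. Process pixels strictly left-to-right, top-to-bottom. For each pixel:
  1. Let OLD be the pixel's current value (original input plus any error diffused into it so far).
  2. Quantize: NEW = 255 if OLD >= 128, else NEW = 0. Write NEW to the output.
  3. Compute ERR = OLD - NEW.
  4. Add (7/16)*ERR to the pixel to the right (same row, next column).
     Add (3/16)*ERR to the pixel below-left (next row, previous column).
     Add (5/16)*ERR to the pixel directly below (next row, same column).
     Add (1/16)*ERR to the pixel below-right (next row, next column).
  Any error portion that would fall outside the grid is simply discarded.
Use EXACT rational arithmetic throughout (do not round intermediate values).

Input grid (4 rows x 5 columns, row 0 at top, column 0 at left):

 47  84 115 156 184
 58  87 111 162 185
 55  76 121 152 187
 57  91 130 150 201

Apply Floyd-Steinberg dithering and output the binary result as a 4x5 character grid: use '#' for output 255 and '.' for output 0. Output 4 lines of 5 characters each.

Answer: ..#.#
.#.##
..#.#
.#.##

Derivation:
(0,0): OLD=47 → NEW=0, ERR=47
(0,1): OLD=1673/16 → NEW=0, ERR=1673/16
(0,2): OLD=41151/256 → NEW=255, ERR=-24129/256
(0,3): OLD=470073/4096 → NEW=0, ERR=470073/4096
(0,4): OLD=15349135/65536 → NEW=255, ERR=-1362545/65536
(1,0): OLD=23627/256 → NEW=0, ERR=23627/256
(1,1): OLD=297613/2048 → NEW=255, ERR=-224627/2048
(1,2): OLD=4037905/65536 → NEW=0, ERR=4037905/65536
(1,3): OLD=56368957/262144 → NEW=255, ERR=-10477763/262144
(1,4): OLD=705435671/4194304 → NEW=255, ERR=-364111849/4194304
(2,0): OLD=2073439/32768 → NEW=0, ERR=2073439/32768
(2,1): OLD=90941829/1048576 → NEW=0, ERR=90941829/1048576
(2,2): OLD=2748926159/16777216 → NEW=255, ERR=-1529263921/16777216
(2,3): OLD=23408819197/268435456 → NEW=0, ERR=23408819197/268435456
(2,4): OLD=839775597739/4294967296 → NEW=255, ERR=-255441062741/4294967296
(3,0): OLD=1560877039/16777216 → NEW=0, ERR=1560877039/16777216
(3,1): OLD=19551460547/134217728 → NEW=255, ERR=-14674060093/134217728
(3,2): OLD=324075359313/4294967296 → NEW=0, ERR=324075359313/4294967296
(3,3): OLD=1661417476169/8589934592 → NEW=255, ERR=-529015844791/8589934592
(3,4): OLD=22116790321229/137438953472 → NEW=255, ERR=-12930142814131/137438953472
Row 0: ..#.#
Row 1: .#.##
Row 2: ..#.#
Row 3: .#.##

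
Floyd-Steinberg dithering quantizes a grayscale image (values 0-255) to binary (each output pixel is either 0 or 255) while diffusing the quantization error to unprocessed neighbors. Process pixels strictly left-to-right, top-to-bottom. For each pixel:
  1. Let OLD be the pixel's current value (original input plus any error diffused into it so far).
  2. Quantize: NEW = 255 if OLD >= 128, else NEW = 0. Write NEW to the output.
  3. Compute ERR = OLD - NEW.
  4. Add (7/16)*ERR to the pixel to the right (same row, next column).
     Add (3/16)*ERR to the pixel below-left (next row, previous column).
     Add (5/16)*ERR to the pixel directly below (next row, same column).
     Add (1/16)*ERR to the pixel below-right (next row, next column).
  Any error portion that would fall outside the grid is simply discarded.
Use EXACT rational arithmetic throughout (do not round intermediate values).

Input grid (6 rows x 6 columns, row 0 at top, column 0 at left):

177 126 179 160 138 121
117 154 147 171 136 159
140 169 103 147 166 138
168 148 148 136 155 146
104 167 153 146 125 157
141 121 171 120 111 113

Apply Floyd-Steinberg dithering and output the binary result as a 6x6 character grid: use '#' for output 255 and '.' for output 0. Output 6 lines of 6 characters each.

Answer: #.##.#
.#.#.#
##.##.
.#.#.#
.##.#.
#.#.#.

Derivation:
(0,0): OLD=177 → NEW=255, ERR=-78
(0,1): OLD=735/8 → NEW=0, ERR=735/8
(0,2): OLD=28057/128 → NEW=255, ERR=-4583/128
(0,3): OLD=295599/2048 → NEW=255, ERR=-226641/2048
(0,4): OLD=2935497/32768 → NEW=0, ERR=2935497/32768
(0,5): OLD=83987327/524288 → NEW=255, ERR=-49706113/524288
(1,0): OLD=14061/128 → NEW=0, ERR=14061/128
(1,1): OLD=224443/1024 → NEW=255, ERR=-36677/1024
(1,2): OLD=3445015/32768 → NEW=0, ERR=3445015/32768
(1,3): OLD=25817579/131072 → NEW=255, ERR=-7605781/131072
(1,4): OLD=955590145/8388608 → NEW=0, ERR=955590145/8388608
(1,5): OLD=24804747959/134217728 → NEW=255, ERR=-9420772681/134217728
(2,0): OLD=2746169/16384 → NEW=255, ERR=-1431751/16384
(2,1): OLD=76626499/524288 → NEW=255, ERR=-57066941/524288
(2,2): OLD=630111241/8388608 → NEW=0, ERR=630111241/8388608
(2,3): OLD=12727814529/67108864 → NEW=255, ERR=-4384945791/67108864
(2,4): OLD=335489618307/2147483648 → NEW=255, ERR=-212118711933/2147483648
(2,5): OLD=2747782173893/34359738368 → NEW=0, ERR=2747782173893/34359738368
(3,0): OLD=1009005161/8388608 → NEW=0, ERR=1009005161/8388608
(3,1): OLD=11759590901/67108864 → NEW=255, ERR=-5353169419/67108864
(3,2): OLD=63093323919/536870912 → NEW=0, ERR=63093323919/536870912
(3,3): OLD=5262898503117/34359738368 → NEW=255, ERR=-3498834780723/34359738368
(3,4): OLD=24874532504813/274877906944 → NEW=0, ERR=24874532504813/274877906944
(3,5): OLD=898996609983171/4398046511104 → NEW=255, ERR=-222505250348349/4398046511104
(4,0): OLD=135969847879/1073741824 → NEW=0, ERR=135969847879/1073741824
(4,1): OLD=3900286139483/17179869184 → NEW=255, ERR=-480580502437/17179869184
(4,2): OLD=84337049060129/549755813888 → NEW=255, ERR=-55850683481311/549755813888
(4,3): OLD=827222773137285/8796093022208 → NEW=0, ERR=827222773137285/8796093022208
(4,4): OLD=25131937451191893/140737488355328 → NEW=255, ERR=-10756122079416747/140737488355328
(4,5): OLD=255374636779395123/2251799813685248 → NEW=0, ERR=255374636779395123/2251799813685248
(5,0): OLD=48193631202113/274877906944 → NEW=255, ERR=-21900235068607/274877906944
(5,1): OLD=582895596006865/8796093022208 → NEW=0, ERR=582895596006865/8796093022208
(5,2): OLD=12956968052234187/70368744177664 → NEW=255, ERR=-4987061713070133/70368744177664
(5,3): OLD=220008794300764841/2251799813685248 → NEW=0, ERR=220008794300764841/2251799813685248
(5,4): OLD=707082650389793113/4503599627370496 → NEW=255, ERR=-441335254589683367/4503599627370496
(5,5): OLD=7262711805410688525/72057594037927936 → NEW=0, ERR=7262711805410688525/72057594037927936
Row 0: #.##.#
Row 1: .#.#.#
Row 2: ##.##.
Row 3: .#.#.#
Row 4: .##.#.
Row 5: #.#.#.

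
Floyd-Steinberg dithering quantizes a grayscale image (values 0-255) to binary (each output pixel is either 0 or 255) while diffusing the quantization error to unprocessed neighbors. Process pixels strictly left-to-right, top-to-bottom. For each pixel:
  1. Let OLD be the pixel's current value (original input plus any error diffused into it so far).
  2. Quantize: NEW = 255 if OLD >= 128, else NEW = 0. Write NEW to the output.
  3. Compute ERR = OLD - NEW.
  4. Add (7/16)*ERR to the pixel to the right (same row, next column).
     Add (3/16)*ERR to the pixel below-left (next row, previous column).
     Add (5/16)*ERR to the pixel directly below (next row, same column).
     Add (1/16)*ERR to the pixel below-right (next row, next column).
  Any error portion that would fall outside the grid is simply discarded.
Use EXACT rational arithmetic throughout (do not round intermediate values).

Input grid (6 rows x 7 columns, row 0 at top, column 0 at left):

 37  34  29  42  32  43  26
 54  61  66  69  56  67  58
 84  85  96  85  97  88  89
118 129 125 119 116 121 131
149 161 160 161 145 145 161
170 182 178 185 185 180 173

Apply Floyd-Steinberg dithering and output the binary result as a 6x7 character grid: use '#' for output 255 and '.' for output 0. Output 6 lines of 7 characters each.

Answer: .......
..#..#.
#..#..#
.#.#.#.
##.##.#
.##.###

Derivation:
(0,0): OLD=37 → NEW=0, ERR=37
(0,1): OLD=803/16 → NEW=0, ERR=803/16
(0,2): OLD=13045/256 → NEW=0, ERR=13045/256
(0,3): OLD=263347/4096 → NEW=0, ERR=263347/4096
(0,4): OLD=3940581/65536 → NEW=0, ERR=3940581/65536
(0,5): OLD=72672835/1048576 → NEW=0, ERR=72672835/1048576
(0,6): OLD=944917461/16777216 → NEW=0, ERR=944917461/16777216
(1,0): OLD=19193/256 → NEW=0, ERR=19193/256
(1,1): OLD=248527/2048 → NEW=0, ERR=248527/2048
(1,2): OLD=9843963/65536 → NEW=255, ERR=-6867717/65536
(1,3): OLD=15126687/262144 → NEW=0, ERR=15126687/262144
(1,4): OLD=1963753149/16777216 → NEW=0, ERR=1963753149/16777216
(1,5): OLD=20694407757/134217728 → NEW=255, ERR=-13531112883/134217728
(1,6): OLD=76935082723/2147483648 → NEW=0, ERR=76935082723/2147483648
(2,0): OLD=4265813/32768 → NEW=255, ERR=-4090027/32768
(2,1): OLD=55943159/1048576 → NEW=0, ERR=55943159/1048576
(2,2): OLD=1761563557/16777216 → NEW=0, ERR=1761563557/16777216
(2,3): OLD=22060811197/134217728 → NEW=255, ERR=-12164709443/134217728
(2,4): OLD=84427299405/1073741824 → NEW=0, ERR=84427299405/1073741824
(2,5): OLD=3605315788655/34359738368 → NEW=0, ERR=3605315788655/34359738368
(2,6): OLD=76856319676409/549755813888 → NEW=255, ERR=-63331412865031/549755813888
(3,0): OLD=1493136645/16777216 → NEW=0, ERR=1493136645/16777216
(3,1): OLD=26373089953/134217728 → NEW=255, ERR=-7852430687/134217728
(3,2): OLD=127298789747/1073741824 → NEW=0, ERR=127298789747/1073741824
(3,3): OLD=703732387317/4294967296 → NEW=255, ERR=-391484273163/4294967296
(3,4): OLD=63058704767237/549755813888 → NEW=0, ERR=63058704767237/549755813888
(3,5): OLD=823697995425247/4398046511104 → NEW=255, ERR=-297803864906273/4398046511104
(3,6): OLD=5061902339276673/70368744177664 → NEW=0, ERR=5061902339276673/70368744177664
(4,0): OLD=356143237291/2147483648 → NEW=255, ERR=-191465092949/2147483648
(4,1): OLD=4518382000687/34359738368 → NEW=255, ERR=-4243351283153/34359738368
(4,2): OLD=67219432787745/549755813888 → NEW=0, ERR=67219432787745/549755813888
(4,3): OLD=945255082958779/4398046511104 → NEW=255, ERR=-176246777372741/4398046511104
(4,4): OLD=5098898582201921/35184372088832 → NEW=255, ERR=-3873116300450239/35184372088832
(4,5): OLD=108464770321411649/1125899906842624 → NEW=0, ERR=108464770321411649/1125899906842624
(4,6): OLD=3988285950002608919/18014398509481984 → NEW=255, ERR=-605385669915297001/18014398509481984
(5,0): OLD=65411227075581/549755813888 → NEW=0, ERR=65411227075581/549755813888
(5,1): OLD=935971325743487/4398046511104 → NEW=255, ERR=-185530534588033/4398046511104
(5,2): OLD=6421905368327977/35184372088832 → NEW=255, ERR=-2550109514324183/35184372088832
(5,3): OLD=35963899242414381/281474976710656 → NEW=0, ERR=35963899242414381/281474976710656
(5,4): OLD=4000229430926544719/18014398509481984 → NEW=255, ERR=-593442188991361201/18014398509481984
(5,5): OLD=26302680727252552031/144115188075855872 → NEW=255, ERR=-10446692232090695329/144115188075855872
(5,6): OLD=315452058773862997425/2305843009213693952 → NEW=255, ERR=-272537908575628960335/2305843009213693952
Row 0: .......
Row 1: ..#..#.
Row 2: #..#..#
Row 3: .#.#.#.
Row 4: ##.##.#
Row 5: .##.###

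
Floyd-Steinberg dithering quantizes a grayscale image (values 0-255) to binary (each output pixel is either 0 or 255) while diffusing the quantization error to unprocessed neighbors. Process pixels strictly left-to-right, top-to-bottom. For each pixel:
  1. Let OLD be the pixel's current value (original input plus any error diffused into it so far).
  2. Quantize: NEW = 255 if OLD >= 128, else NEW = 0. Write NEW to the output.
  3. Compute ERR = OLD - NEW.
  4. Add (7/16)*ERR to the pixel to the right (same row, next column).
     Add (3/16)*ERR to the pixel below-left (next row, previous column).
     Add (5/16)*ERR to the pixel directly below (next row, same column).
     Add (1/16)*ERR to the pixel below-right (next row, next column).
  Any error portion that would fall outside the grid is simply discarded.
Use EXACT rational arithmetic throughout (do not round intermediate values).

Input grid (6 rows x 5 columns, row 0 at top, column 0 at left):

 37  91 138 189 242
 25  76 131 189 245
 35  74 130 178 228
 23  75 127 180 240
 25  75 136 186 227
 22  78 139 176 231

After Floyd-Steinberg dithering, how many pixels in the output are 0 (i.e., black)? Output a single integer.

Answer: 14

Derivation:
(0,0): OLD=37 → NEW=0, ERR=37
(0,1): OLD=1715/16 → NEW=0, ERR=1715/16
(0,2): OLD=47333/256 → NEW=255, ERR=-17947/256
(0,3): OLD=648515/4096 → NEW=255, ERR=-395965/4096
(0,4): OLD=13087957/65536 → NEW=255, ERR=-3623723/65536
(1,0): OLD=14505/256 → NEW=0, ERR=14505/256
(1,1): OLD=252831/2048 → NEW=0, ERR=252831/2048
(1,2): OLD=9940235/65536 → NEW=255, ERR=-6771445/65536
(1,3): OLD=25909487/262144 → NEW=0, ERR=25909487/262144
(1,4): OLD=1111154669/4194304 → NEW=255, ERR=41607149/4194304
(2,0): OLD=2485573/32768 → NEW=0, ERR=2485573/32768
(2,1): OLD=136244551/1048576 → NEW=255, ERR=-131142329/1048576
(2,2): OLD=1161689493/16777216 → NEW=0, ERR=1161689493/16777216
(2,3): OLD=62970169327/268435456 → NEW=255, ERR=-5480871953/268435456
(2,4): OLD=980732042185/4294967296 → NEW=255, ERR=-114484618295/4294967296
(3,0): OLD=390140661/16777216 → NEW=0, ERR=390140661/16777216
(3,1): OLD=8564969681/134217728 → NEW=0, ERR=8564969681/134217728
(3,2): OLD=708290529483/4294967296 → NEW=255, ERR=-386926130997/4294967296
(3,3): OLD=1147061474323/8589934592 → NEW=255, ERR=-1043371846637/8589934592
(3,4): OLD=24361511821375/137438953472 → NEW=255, ERR=-10685421313985/137438953472
(4,0): OLD=94987626683/2147483648 → NEW=0, ERR=94987626683/2147483648
(4,1): OLD=6793280293947/68719476736 → NEW=0, ERR=6793280293947/68719476736
(4,2): OLD=145476793112789/1099511627776 → NEW=255, ERR=-134898671970091/1099511627776
(4,3): OLD=1304594717552187/17592186044416 → NEW=0, ERR=1304594717552187/17592186044416
(4,4): OLD=64051487553321245/281474976710656 → NEW=255, ERR=-7724631507896035/281474976710656
(5,0): OLD=59767116962193/1099511627776 → NEW=0, ERR=59767116962193/1099511627776
(5,1): OLD=988980201333491/8796093022208 → NEW=0, ERR=988980201333491/8796093022208
(5,2): OLD=47831714731749771/281474976710656 → NEW=255, ERR=-23944404329467509/281474976710656
(5,3): OLD=167920581741769573/1125899906842624 → NEW=255, ERR=-119183894503099547/1125899906842624
(5,4): OLD=3256040225934060743/18014398509481984 → NEW=255, ERR=-1337631393983845177/18014398509481984
Output grid:
  Row 0: ..###  (2 black, running=2)
  Row 1: ..#.#  (3 black, running=5)
  Row 2: .#.##  (2 black, running=7)
  Row 3: ..###  (2 black, running=9)
  Row 4: ..#.#  (3 black, running=12)
  Row 5: ..###  (2 black, running=14)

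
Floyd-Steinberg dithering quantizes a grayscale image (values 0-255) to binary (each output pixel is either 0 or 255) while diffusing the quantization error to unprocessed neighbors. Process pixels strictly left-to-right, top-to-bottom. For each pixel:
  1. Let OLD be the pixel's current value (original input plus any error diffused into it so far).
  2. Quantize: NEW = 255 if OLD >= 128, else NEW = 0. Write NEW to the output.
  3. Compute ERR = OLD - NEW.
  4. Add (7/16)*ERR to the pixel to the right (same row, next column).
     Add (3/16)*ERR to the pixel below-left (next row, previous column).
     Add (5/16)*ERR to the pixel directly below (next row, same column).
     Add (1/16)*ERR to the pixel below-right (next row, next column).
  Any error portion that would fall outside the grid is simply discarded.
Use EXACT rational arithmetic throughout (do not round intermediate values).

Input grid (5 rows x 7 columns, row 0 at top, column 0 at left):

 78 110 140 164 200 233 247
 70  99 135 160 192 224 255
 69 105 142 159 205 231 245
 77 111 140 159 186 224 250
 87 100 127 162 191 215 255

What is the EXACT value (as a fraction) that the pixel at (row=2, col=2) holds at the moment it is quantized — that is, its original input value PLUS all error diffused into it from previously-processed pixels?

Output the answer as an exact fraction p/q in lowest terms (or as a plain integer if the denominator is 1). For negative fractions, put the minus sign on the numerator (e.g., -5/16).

Answer: 1027981391/8388608

Derivation:
(0,0): OLD=78 → NEW=0, ERR=78
(0,1): OLD=1153/8 → NEW=255, ERR=-887/8
(0,2): OLD=11711/128 → NEW=0, ERR=11711/128
(0,3): OLD=417849/2048 → NEW=255, ERR=-104391/2048
(0,4): OLD=5822863/32768 → NEW=255, ERR=-2532977/32768
(0,5): OLD=104428265/524288 → NEW=255, ERR=-29265175/524288
(0,6): OLD=1867129951/8388608 → NEW=255, ERR=-271965089/8388608
(1,0): OLD=9419/128 → NEW=0, ERR=9419/128
(1,1): OLD=121421/1024 → NEW=0, ERR=121421/1024
(1,2): OLD=6520209/32768 → NEW=255, ERR=-1835631/32768
(1,3): OLD=14521117/131072 → NEW=0, ERR=14521117/131072
(1,4): OLD=1700046231/8388608 → NEW=255, ERR=-439048809/8388608
(1,5): OLD=11592939015/67108864 → NEW=255, ERR=-5519821305/67108864
(1,6): OLD=220540870025/1073741824 → NEW=255, ERR=-53263295095/1073741824
(2,0): OLD=1871519/16384 → NEW=0, ERR=1871519/16384
(2,1): OLD=97583237/524288 → NEW=255, ERR=-36110203/524288
(2,2): OLD=1027981391/8388608 → NEW=0, ERR=1027981391/8388608
Target (2,2): original=142, with diffused error = 1027981391/8388608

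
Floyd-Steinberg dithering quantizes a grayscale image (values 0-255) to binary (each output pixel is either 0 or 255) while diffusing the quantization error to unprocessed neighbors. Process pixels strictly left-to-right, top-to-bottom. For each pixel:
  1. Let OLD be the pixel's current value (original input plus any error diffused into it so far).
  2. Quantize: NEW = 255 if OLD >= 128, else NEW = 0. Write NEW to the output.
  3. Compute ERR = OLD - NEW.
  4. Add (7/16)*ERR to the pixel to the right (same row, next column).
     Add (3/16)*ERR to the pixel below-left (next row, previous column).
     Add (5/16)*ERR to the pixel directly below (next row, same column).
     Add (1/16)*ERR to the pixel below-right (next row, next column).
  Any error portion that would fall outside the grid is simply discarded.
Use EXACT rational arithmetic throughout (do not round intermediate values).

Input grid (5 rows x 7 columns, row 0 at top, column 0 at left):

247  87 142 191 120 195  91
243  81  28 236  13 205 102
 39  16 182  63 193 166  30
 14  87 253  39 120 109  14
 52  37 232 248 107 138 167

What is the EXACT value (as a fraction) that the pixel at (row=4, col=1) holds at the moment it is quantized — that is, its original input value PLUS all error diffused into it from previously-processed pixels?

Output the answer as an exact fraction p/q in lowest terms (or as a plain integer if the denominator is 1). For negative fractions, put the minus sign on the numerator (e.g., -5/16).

(0,0): OLD=247 → NEW=255, ERR=-8
(0,1): OLD=167/2 → NEW=0, ERR=167/2
(0,2): OLD=5713/32 → NEW=255, ERR=-2447/32
(0,3): OLD=80663/512 → NEW=255, ERR=-49897/512
(0,4): OLD=633761/8192 → NEW=0, ERR=633761/8192
(0,5): OLD=29995367/131072 → NEW=255, ERR=-3427993/131072
(0,6): OLD=166844881/2097152 → NEW=0, ERR=166844881/2097152
(1,0): OLD=8197/32 → NEW=255, ERR=37/32
(1,1): OLD=23747/256 → NEW=0, ERR=23747/256
(1,2): OLD=259135/8192 → NEW=0, ERR=259135/8192
(1,3): OLD=7507507/32768 → NEW=255, ERR=-848333/32768
(1,4): OLD=31152921/2097152 → NEW=0, ERR=31152921/2097152
(1,5): OLD=3742633513/16777216 → NEW=255, ERR=-535556567/16777216
(1,6): OLD=29866532679/268435456 → NEW=0, ERR=29866532679/268435456
(2,0): OLD=232465/4096 → NEW=0, ERR=232465/4096
(2,1): OLD=9938059/131072 → NEW=0, ERR=9938059/131072
(2,2): OLD=473957345/2097152 → NEW=255, ERR=-60816415/2097152
(2,3): OLD=788272537/16777216 → NEW=0, ERR=788272537/16777216
(2,4): OLD=28265525705/134217728 → NEW=255, ERR=-5959994935/134217728
(2,5): OLD=680267288611/4294967296 → NEW=255, ERR=-414949371869/4294967296
(2,6): OLD=1409158832165/68719476736 → NEW=0, ERR=1409158832165/68719476736
(3,0): OLD=96368705/2097152 → NEW=0, ERR=96368705/2097152
(3,1): OLD=2162717037/16777216 → NEW=255, ERR=-2115473043/16777216
(3,2): OLD=27155045815/134217728 → NEW=255, ERR=-7070474825/134217728
(3,3): OLD=11004301153/536870912 → NEW=0, ERR=11004301153/536870912
(3,4): OLD=6865928537153/68719476736 → NEW=0, ERR=6865928537153/68719476736
(3,5): OLD=67944138263955/549755813888 → NEW=0, ERR=67944138263955/549755813888
(3,6): OLD=602007103845965/8796093022208 → NEW=0, ERR=602007103845965/8796093022208
(4,0): OLD=11466972783/268435456 → NEW=0, ERR=11466972783/268435456
(4,1): OLD=39857101283/4294967296 → NEW=0, ERR=39857101283/4294967296
Target (4,1): original=37, with diffused error = 39857101283/4294967296

Answer: 39857101283/4294967296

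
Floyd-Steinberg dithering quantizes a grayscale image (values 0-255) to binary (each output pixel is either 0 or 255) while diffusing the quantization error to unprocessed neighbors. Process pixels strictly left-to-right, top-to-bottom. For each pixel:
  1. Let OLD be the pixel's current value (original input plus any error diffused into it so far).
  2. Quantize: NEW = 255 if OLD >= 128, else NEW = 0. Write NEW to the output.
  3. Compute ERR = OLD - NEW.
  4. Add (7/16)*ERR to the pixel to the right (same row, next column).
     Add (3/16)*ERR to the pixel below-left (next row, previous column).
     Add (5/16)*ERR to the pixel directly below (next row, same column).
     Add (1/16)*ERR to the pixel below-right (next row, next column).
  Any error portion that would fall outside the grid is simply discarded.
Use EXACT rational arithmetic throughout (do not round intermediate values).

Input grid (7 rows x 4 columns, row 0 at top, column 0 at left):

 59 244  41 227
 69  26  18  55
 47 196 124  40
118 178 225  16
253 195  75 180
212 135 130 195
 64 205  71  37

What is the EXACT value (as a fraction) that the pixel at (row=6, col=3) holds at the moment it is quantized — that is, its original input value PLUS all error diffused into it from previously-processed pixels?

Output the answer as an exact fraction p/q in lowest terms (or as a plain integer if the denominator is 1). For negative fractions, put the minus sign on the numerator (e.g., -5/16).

Answer: 79839700382328405501/1152921504606846976

Derivation:
(0,0): OLD=59 → NEW=0, ERR=59
(0,1): OLD=4317/16 → NEW=255, ERR=237/16
(0,2): OLD=12155/256 → NEW=0, ERR=12155/256
(0,3): OLD=1014877/4096 → NEW=255, ERR=-29603/4096
(1,0): OLD=23095/256 → NEW=0, ERR=23095/256
(1,1): OLD=169345/2048 → NEW=0, ERR=169345/2048
(1,2): OLD=4494741/65536 → NEW=0, ERR=4494741/65536
(1,3): OLD=89878307/1048576 → NEW=0, ERR=89878307/1048576
(2,0): OLD=2971931/32768 → NEW=0, ERR=2971931/32768
(2,1): OLD=293619673/1048576 → NEW=255, ERR=26232793/1048576
(2,2): OLD=372490397/2097152 → NEW=255, ERR=-162283363/2097152
(2,3): OLD=1248808521/33554432 → NEW=0, ERR=1248808521/33554432
(3,0): OLD=2533918827/16777216 → NEW=255, ERR=-1744271253/16777216
(3,1): OLD=35297063797/268435456 → NEW=255, ERR=-33153977483/268435456
(3,2): OLD=667115446411/4294967296 → NEW=255, ERR=-428101214069/4294967296
(3,3): OLD=-1430315744691/68719476736 → NEW=0, ERR=-1430315744691/68719476736
(4,0): OLD=847623093199/4294967296 → NEW=255, ERR=-247593567281/4294967296
(4,1): OLD=3641993855469/34359738368 → NEW=0, ERR=3641993855469/34359738368
(4,2): OLD=86424823464525/1099511627776 → NEW=0, ERR=86424823464525/1099511627776
(4,3): OLD=3547548081869611/17592186044416 → NEW=255, ERR=-938459359456469/17592186044416
(5,0): OLD=117570471419423/549755813888 → NEW=255, ERR=-22617261122017/549755813888
(5,1): OLD=2836912994332601/17592186044416 → NEW=255, ERR=-1649094446993479/17592186044416
(5,2): OLD=969106078006989/8796093022208 → NEW=0, ERR=969106078006989/8796093022208
(5,3): OLD=65145605928825821/281474976710656 → NEW=255, ERR=-6630513132391459/281474976710656
(6,0): OLD=9448353388978827/281474976710656 → NEW=0, ERR=9448353388978827/281474976710656
(6,1): OLD=938902987368523389/4503599627370496 → NEW=255, ERR=-209514917610953091/4503599627370496
(6,2): OLD=5389963504328983003/72057594037927936 → NEW=0, ERR=5389963504328983003/72057594037927936
(6,3): OLD=79839700382328405501/1152921504606846976 → NEW=0, ERR=79839700382328405501/1152921504606846976
Target (6,3): original=37, with diffused error = 79839700382328405501/1152921504606846976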